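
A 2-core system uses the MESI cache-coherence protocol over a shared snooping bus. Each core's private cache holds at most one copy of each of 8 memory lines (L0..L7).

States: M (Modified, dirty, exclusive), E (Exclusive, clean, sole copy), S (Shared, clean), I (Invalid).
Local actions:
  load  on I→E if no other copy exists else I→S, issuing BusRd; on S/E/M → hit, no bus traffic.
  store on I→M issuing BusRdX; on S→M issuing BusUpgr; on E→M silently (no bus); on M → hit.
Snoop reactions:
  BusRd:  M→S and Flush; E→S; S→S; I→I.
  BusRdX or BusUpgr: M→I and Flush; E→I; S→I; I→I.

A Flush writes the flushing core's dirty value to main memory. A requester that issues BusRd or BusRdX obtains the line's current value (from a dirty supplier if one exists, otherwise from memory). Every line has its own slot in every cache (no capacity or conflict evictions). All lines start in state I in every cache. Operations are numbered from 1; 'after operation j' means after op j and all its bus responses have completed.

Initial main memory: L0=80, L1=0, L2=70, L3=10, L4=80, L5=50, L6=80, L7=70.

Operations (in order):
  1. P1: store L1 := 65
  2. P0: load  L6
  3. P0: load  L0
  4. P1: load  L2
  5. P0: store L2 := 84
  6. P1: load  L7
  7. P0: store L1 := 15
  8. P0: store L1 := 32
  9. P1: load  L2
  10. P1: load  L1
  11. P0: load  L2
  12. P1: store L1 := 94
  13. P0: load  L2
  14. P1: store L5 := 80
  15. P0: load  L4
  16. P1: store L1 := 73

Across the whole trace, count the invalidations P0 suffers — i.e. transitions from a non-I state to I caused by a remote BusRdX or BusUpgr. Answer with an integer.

step 1: P1: store L1 := 65  ⟶  IM  (L1)  txn=BusRdX  M[L1]=0
step 2: P0: load  L6  ⟶  EI  (L6)  txn=BusRd  M[L6]=80
step 3: P0: load  L0  ⟶  EI  (L0)  txn=BusRd  M[L0]=80
step 4: P1: load  L2  ⟶  IE  (L2)  txn=BusRd  M[L2]=70
step 5: P0: store L2 := 84  ⟶  MI  (L2)  txn=BusRdX  M[L2]=70
step 6: P1: load  L7  ⟶  IE  (L7)  txn=BusRd  M[L7]=70
step 7: P0: store L1 := 15  ⟶  MI  (L1)  txn=BusRdX+Flush  M[L1]=65
step 8: P0: store L1 := 32  ⟶  MI  (L1)  txn=∅  M[L1]=65
step 9: P1: load  L2  ⟶  SS  (L2)  txn=BusRd+Flush  M[L2]=84
step 10: P1: load  L1  ⟶  SS  (L1)  txn=BusRd+Flush  M[L1]=32
step 11: P0: load  L2  ⟶  SS  (L2)  txn=∅  M[L2]=84
step 12: P1: store L1 := 94  ⟶  IM  (L1)  txn=BusUpgr  M[L1]=32
step 13: P0: load  L2  ⟶  SS  (L2)  txn=∅  M[L2]=84
step 14: P1: store L5 := 80  ⟶  IM  (L5)  txn=BusRdX  M[L5]=50
step 15: P0: load  L4  ⟶  EI  (L4)  txn=BusRd  M[L4]=80
step 16: P1: store L1 := 73  ⟶  IM  (L1)  txn=∅  M[L1]=32

invalidations = 1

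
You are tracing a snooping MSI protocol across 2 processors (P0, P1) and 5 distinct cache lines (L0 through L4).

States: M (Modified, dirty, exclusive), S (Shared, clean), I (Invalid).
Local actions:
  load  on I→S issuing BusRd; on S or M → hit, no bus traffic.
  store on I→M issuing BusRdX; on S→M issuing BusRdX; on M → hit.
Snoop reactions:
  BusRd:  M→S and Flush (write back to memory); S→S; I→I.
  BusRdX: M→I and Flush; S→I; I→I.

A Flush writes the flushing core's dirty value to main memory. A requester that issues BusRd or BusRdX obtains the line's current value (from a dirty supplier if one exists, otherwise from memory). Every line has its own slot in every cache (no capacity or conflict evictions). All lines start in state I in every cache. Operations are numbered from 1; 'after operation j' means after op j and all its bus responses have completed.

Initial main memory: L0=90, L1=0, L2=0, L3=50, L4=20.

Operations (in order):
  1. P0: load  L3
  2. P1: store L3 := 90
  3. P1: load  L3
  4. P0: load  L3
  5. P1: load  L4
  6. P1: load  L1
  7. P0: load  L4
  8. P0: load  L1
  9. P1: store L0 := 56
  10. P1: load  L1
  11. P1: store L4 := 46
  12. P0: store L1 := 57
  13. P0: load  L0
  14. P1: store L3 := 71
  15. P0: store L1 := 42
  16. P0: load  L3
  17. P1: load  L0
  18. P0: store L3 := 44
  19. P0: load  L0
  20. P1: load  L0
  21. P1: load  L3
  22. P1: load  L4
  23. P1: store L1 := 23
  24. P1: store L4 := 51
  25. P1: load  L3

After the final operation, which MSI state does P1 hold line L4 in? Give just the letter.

1. P0: load  L3  bus=[BusRd]  L3: P0=S P1=I  mem[L3]=50
2. P1: store L3 := 90  bus=[BusRdX]  L3: P0=I P1=M  mem[L3]=50
3. P1: load  L3  bus=[-]  L3: P0=I P1=M  mem[L3]=50
4. P0: load  L3  bus=[BusRd,Flush]  L3: P0=S P1=S  mem[L3]=90
5. P1: load  L4  bus=[BusRd]  L4: P0=I P1=S  mem[L4]=20
6. P1: load  L1  bus=[BusRd]  L1: P0=I P1=S  mem[L1]=0
7. P0: load  L4  bus=[BusRd]  L4: P0=S P1=S  mem[L4]=20
8. P0: load  L1  bus=[BusRd]  L1: P0=S P1=S  mem[L1]=0
9. P1: store L0 := 56  bus=[BusRdX]  L0: P0=I P1=M  mem[L0]=90
10. P1: load  L1  bus=[-]  L1: P0=S P1=S  mem[L1]=0
11. P1: store L4 := 46  bus=[BusRdX]  L4: P0=I P1=M  mem[L4]=20
12. P0: store L1 := 57  bus=[BusRdX]  L1: P0=M P1=I  mem[L1]=0
13. P0: load  L0  bus=[BusRd,Flush]  L0: P0=S P1=S  mem[L0]=56
14. P1: store L3 := 71  bus=[BusRdX]  L3: P0=I P1=M  mem[L3]=90
15. P0: store L1 := 42  bus=[-]  L1: P0=M P1=I  mem[L1]=0
16. P0: load  L3  bus=[BusRd,Flush]  L3: P0=S P1=S  mem[L3]=71
17. P1: load  L0  bus=[-]  L0: P0=S P1=S  mem[L0]=56
18. P0: store L3 := 44  bus=[BusRdX]  L3: P0=M P1=I  mem[L3]=71
19. P0: load  L0  bus=[-]  L0: P0=S P1=S  mem[L0]=56
20. P1: load  L0  bus=[-]  L0: P0=S P1=S  mem[L0]=56
21. P1: load  L3  bus=[BusRd,Flush]  L3: P0=S P1=S  mem[L3]=44
22. P1: load  L4  bus=[-]  L4: P0=I P1=M  mem[L4]=20
23. P1: store L1 := 23  bus=[BusRdX,Flush]  L1: P0=I P1=M  mem[L1]=42
24. P1: store L4 := 51  bus=[-]  L4: P0=I P1=M  mem[L4]=20
25. P1: load  L3  bus=[-]  L3: P0=S P1=S  mem[L3]=44

state = M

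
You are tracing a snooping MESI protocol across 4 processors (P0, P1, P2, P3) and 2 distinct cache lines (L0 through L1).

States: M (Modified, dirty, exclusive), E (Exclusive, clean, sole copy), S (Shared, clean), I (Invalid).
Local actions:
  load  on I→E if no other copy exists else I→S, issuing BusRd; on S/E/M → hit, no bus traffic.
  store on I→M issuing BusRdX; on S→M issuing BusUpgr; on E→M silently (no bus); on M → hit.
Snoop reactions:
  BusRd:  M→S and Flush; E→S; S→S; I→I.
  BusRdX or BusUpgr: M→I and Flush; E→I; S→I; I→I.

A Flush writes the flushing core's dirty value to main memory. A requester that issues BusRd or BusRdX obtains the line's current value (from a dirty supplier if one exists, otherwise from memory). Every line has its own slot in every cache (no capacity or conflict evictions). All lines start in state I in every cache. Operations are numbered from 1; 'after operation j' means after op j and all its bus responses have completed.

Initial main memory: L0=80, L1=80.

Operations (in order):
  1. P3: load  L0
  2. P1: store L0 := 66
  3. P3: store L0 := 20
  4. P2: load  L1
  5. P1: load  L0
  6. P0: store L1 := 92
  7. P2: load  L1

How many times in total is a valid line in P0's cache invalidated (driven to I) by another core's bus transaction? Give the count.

invalidations = 0

step 1: P3: load  L0  ⟶  IIIE  (L0)  txn=BusRd  M[L0]=80
step 2: P1: store L0 := 66  ⟶  IMII  (L0)  txn=BusRdX  M[L0]=80
step 3: P3: store L0 := 20  ⟶  IIIM  (L0)  txn=BusRdX+Flush  M[L0]=66
step 4: P2: load  L1  ⟶  IIEI  (L1)  txn=BusRd  M[L1]=80
step 5: P1: load  L0  ⟶  ISIS  (L0)  txn=BusRd+Flush  M[L0]=20
step 6: P0: store L1 := 92  ⟶  MIII  (L1)  txn=BusRdX  M[L1]=80
step 7: P2: load  L1  ⟶  SISI  (L1)  txn=BusRd+Flush  M[L1]=92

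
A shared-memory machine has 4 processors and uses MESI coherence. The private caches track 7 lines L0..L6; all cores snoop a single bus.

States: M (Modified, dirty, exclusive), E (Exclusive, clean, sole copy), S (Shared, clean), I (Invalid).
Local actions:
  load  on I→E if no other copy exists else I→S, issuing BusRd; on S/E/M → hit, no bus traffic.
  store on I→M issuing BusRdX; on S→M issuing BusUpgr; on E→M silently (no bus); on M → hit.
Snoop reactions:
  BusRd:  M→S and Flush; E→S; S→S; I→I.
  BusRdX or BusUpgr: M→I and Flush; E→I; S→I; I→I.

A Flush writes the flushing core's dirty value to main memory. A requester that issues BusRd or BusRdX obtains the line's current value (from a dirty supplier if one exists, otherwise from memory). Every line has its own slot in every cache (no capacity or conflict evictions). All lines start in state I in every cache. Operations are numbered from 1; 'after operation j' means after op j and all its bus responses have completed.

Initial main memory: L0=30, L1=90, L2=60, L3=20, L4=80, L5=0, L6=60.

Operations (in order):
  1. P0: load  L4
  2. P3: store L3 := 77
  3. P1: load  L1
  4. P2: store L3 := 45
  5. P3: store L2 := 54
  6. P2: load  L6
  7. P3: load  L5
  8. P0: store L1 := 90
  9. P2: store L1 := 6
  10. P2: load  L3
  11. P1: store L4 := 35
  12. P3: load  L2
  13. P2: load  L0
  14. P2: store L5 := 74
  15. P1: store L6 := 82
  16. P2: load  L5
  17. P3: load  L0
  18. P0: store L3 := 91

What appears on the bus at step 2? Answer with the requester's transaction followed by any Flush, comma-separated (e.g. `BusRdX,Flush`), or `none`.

  op1 P0: load  L4 → E/I/I/I on L4; bus BusRd; mem=80
  op2 P3: store L3 := 77 → I/I/I/M on L3; bus BusRdX; mem=20
  op3 P1: load  L1 → I/E/I/I on L1; bus BusRd; mem=90
  op4 P2: store L3 := 45 → I/I/M/I on L3; bus BusRdX Flush; mem=77
  op5 P3: store L2 := 54 → I/I/I/M on L2; bus BusRdX; mem=60
  op6 P2: load  L6 → I/I/E/I on L6; bus BusRd; mem=60
  op7 P3: load  L5 → I/I/I/E on L5; bus BusRd; mem=0
  op8 P0: store L1 := 90 → M/I/I/I on L1; bus BusRdX; mem=90
  op9 P2: store L1 := 6 → I/I/M/I on L1; bus BusRdX Flush; mem=90
  op10 P2: load  L3 → I/I/M/I on L3; bus (none); mem=77
  op11 P1: store L4 := 35 → I/M/I/I on L4; bus BusRdX; mem=80
  op12 P3: load  L2 → I/I/I/M on L2; bus (none); mem=60
  op13 P2: load  L0 → I/I/E/I on L0; bus BusRd; mem=30
  op14 P2: store L5 := 74 → I/I/M/I on L5; bus BusRdX; mem=0
  op15 P1: store L6 := 82 → I/M/I/I on L6; bus BusRdX; mem=60
  op16 P2: load  L5 → I/I/M/I on L5; bus (none); mem=0
  op17 P3: load  L0 → I/I/S/S on L0; bus BusRd; mem=30
  op18 P0: store L3 := 91 → M/I/I/I on L3; bus BusRdX Flush; mem=45

bus = BusRdX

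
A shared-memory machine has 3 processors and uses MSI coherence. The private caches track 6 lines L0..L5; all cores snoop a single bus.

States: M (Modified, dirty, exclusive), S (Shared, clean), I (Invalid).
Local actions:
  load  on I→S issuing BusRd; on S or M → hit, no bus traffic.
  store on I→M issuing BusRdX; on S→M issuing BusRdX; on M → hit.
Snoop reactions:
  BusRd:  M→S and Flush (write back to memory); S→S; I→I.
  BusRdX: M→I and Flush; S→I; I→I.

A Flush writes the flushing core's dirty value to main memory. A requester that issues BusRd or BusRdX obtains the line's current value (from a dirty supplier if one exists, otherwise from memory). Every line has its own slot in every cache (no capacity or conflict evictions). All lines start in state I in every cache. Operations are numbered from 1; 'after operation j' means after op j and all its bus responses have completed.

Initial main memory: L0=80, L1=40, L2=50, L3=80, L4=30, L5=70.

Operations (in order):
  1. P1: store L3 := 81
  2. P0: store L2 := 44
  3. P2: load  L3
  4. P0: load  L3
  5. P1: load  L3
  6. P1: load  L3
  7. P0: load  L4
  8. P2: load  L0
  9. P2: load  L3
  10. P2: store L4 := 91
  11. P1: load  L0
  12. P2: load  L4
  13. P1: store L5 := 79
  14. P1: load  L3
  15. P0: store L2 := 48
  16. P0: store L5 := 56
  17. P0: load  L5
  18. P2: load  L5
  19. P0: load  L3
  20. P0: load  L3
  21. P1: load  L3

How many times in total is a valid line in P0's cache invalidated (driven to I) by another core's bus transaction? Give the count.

invalidations = 1

step 1: P1: store L3 := 81  ⟶  IMI  (L3)  txn=BusRdX  M[L3]=80
step 2: P0: store L2 := 44  ⟶  MII  (L2)  txn=BusRdX  M[L2]=50
step 3: P2: load  L3  ⟶  ISS  (L3)  txn=BusRd+Flush  M[L3]=81
step 4: P0: load  L3  ⟶  SSS  (L3)  txn=BusRd  M[L3]=81
step 5: P1: load  L3  ⟶  SSS  (L3)  txn=∅  M[L3]=81
step 6: P1: load  L3  ⟶  SSS  (L3)  txn=∅  M[L3]=81
step 7: P0: load  L4  ⟶  SII  (L4)  txn=BusRd  M[L4]=30
step 8: P2: load  L0  ⟶  IIS  (L0)  txn=BusRd  M[L0]=80
step 9: P2: load  L3  ⟶  SSS  (L3)  txn=∅  M[L3]=81
step 10: P2: store L4 := 91  ⟶  IIM  (L4)  txn=BusRdX  M[L4]=30
step 11: P1: load  L0  ⟶  ISS  (L0)  txn=BusRd  M[L0]=80
step 12: P2: load  L4  ⟶  IIM  (L4)  txn=∅  M[L4]=30
step 13: P1: store L5 := 79  ⟶  IMI  (L5)  txn=BusRdX  M[L5]=70
step 14: P1: load  L3  ⟶  SSS  (L3)  txn=∅  M[L3]=81
step 15: P0: store L2 := 48  ⟶  MII  (L2)  txn=∅  M[L2]=50
step 16: P0: store L5 := 56  ⟶  MII  (L5)  txn=BusRdX+Flush  M[L5]=79
step 17: P0: load  L5  ⟶  MII  (L5)  txn=∅  M[L5]=79
step 18: P2: load  L5  ⟶  SIS  (L5)  txn=BusRd+Flush  M[L5]=56
step 19: P0: load  L3  ⟶  SSS  (L3)  txn=∅  M[L3]=81
step 20: P0: load  L3  ⟶  SSS  (L3)  txn=∅  M[L3]=81
step 21: P1: load  L3  ⟶  SSS  (L3)  txn=∅  M[L3]=81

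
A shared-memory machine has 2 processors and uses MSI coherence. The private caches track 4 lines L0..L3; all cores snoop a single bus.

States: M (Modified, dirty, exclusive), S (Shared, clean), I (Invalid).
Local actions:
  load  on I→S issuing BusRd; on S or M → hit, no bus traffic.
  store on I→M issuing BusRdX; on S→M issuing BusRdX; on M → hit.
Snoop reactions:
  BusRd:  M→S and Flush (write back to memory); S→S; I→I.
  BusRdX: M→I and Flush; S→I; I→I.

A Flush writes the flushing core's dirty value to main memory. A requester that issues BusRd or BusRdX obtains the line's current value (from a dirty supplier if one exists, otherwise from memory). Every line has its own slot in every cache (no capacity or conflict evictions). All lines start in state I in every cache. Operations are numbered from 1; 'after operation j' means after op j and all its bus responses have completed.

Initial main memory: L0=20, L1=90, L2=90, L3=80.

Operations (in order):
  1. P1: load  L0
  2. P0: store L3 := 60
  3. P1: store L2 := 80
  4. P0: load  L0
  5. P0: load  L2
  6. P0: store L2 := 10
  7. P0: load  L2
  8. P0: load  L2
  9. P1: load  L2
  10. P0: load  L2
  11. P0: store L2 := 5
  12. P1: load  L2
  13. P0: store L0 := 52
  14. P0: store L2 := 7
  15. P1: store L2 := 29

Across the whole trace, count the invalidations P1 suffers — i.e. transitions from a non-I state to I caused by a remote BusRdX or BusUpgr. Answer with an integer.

1. P1: load  L0  bus=[BusRd]  L0: P0=I P1=S  mem[L0]=20
2. P0: store L3 := 60  bus=[BusRdX]  L3: P0=M P1=I  mem[L3]=80
3. P1: store L2 := 80  bus=[BusRdX]  L2: P0=I P1=M  mem[L2]=90
4. P0: load  L0  bus=[BusRd]  L0: P0=S P1=S  mem[L0]=20
5. P0: load  L2  bus=[BusRd,Flush]  L2: P0=S P1=S  mem[L2]=80
6. P0: store L2 := 10  bus=[BusRdX]  L2: P0=M P1=I  mem[L2]=80
7. P0: load  L2  bus=[-]  L2: P0=M P1=I  mem[L2]=80
8. P0: load  L2  bus=[-]  L2: P0=M P1=I  mem[L2]=80
9. P1: load  L2  bus=[BusRd,Flush]  L2: P0=S P1=S  mem[L2]=10
10. P0: load  L2  bus=[-]  L2: P0=S P1=S  mem[L2]=10
11. P0: store L2 := 5  bus=[BusRdX]  L2: P0=M P1=I  mem[L2]=10
12. P1: load  L2  bus=[BusRd,Flush]  L2: P0=S P1=S  mem[L2]=5
13. P0: store L0 := 52  bus=[BusRdX]  L0: P0=M P1=I  mem[L0]=20
14. P0: store L2 := 7  bus=[BusRdX]  L2: P0=M P1=I  mem[L2]=5
15. P1: store L2 := 29  bus=[BusRdX,Flush]  L2: P0=I P1=M  mem[L2]=7

invalidations = 4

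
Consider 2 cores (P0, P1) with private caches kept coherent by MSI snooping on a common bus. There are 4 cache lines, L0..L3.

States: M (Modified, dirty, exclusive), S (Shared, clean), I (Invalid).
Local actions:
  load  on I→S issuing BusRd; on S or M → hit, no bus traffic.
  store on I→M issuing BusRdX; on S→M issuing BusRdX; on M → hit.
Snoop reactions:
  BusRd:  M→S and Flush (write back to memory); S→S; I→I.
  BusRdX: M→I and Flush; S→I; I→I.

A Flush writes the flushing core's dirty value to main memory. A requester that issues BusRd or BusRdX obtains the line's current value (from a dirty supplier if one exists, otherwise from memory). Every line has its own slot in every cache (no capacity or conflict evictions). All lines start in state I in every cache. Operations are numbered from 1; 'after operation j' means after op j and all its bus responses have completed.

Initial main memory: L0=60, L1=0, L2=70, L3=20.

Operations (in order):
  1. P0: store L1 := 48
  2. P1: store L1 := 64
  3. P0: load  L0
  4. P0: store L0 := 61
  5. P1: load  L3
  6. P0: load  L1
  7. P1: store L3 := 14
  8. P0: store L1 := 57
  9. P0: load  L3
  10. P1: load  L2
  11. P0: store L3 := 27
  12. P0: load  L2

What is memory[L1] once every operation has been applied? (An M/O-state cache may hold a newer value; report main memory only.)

memory[L1] = 64

  op1 P0: store L1 := 48 → M/I on L1; bus BusRdX; mem=0
  op2 P1: store L1 := 64 → I/M on L1; bus BusRdX Flush; mem=48
  op3 P0: load  L0 → S/I on L0; bus BusRd; mem=60
  op4 P0: store L0 := 61 → M/I on L0; bus BusRdX; mem=60
  op5 P1: load  L3 → I/S on L3; bus BusRd; mem=20
  op6 P0: load  L1 → S/S on L1; bus BusRd Flush; mem=64
  op7 P1: store L3 := 14 → I/M on L3; bus BusRdX; mem=20
  op8 P0: store L1 := 57 → M/I on L1; bus BusRdX; mem=64
  op9 P0: load  L3 → S/S on L3; bus BusRd Flush; mem=14
  op10 P1: load  L2 → I/S on L2; bus BusRd; mem=70
  op11 P0: store L3 := 27 → M/I on L3; bus BusRdX; mem=14
  op12 P0: load  L2 → S/S on L2; bus BusRd; mem=70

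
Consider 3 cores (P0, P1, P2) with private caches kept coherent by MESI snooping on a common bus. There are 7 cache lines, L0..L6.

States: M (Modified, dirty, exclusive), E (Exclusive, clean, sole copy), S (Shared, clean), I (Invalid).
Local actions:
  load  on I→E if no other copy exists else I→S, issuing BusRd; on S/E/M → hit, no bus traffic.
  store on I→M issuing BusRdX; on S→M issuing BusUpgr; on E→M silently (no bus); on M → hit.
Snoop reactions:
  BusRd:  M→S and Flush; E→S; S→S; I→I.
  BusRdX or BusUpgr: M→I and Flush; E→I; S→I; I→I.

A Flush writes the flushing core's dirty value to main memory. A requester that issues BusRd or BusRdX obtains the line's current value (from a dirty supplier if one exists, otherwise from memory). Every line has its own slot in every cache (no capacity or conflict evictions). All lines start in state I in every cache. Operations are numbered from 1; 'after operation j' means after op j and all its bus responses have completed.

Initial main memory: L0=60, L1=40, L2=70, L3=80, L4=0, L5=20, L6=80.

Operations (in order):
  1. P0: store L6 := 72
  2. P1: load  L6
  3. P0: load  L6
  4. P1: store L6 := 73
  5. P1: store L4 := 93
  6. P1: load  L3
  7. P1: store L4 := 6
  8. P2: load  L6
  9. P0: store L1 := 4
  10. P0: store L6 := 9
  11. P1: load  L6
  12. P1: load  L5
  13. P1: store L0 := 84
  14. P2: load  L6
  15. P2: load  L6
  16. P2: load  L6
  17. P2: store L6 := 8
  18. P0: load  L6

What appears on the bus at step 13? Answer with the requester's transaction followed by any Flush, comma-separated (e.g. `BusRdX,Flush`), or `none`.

bus = BusRdX

1. P0: store L6 := 72  bus=[BusRdX]  L6: P0=M P1=I P2=I  mem[L6]=80
2. P1: load  L6  bus=[BusRd,Flush]  L6: P0=S P1=S P2=I  mem[L6]=72
3. P0: load  L6  bus=[-]  L6: P0=S P1=S P2=I  mem[L6]=72
4. P1: store L6 := 73  bus=[BusUpgr]  L6: P0=I P1=M P2=I  mem[L6]=72
5. P1: store L4 := 93  bus=[BusRdX]  L4: P0=I P1=M P2=I  mem[L4]=0
6. P1: load  L3  bus=[BusRd]  L3: P0=I P1=E P2=I  mem[L3]=80
7. P1: store L4 := 6  bus=[-]  L4: P0=I P1=M P2=I  mem[L4]=0
8. P2: load  L6  bus=[BusRd,Flush]  L6: P0=I P1=S P2=S  mem[L6]=73
9. P0: store L1 := 4  bus=[BusRdX]  L1: P0=M P1=I P2=I  mem[L1]=40
10. P0: store L6 := 9  bus=[BusRdX]  L6: P0=M P1=I P2=I  mem[L6]=73
11. P1: load  L6  bus=[BusRd,Flush]  L6: P0=S P1=S P2=I  mem[L6]=9
12. P1: load  L5  bus=[BusRd]  L5: P0=I P1=E P2=I  mem[L5]=20
13. P1: store L0 := 84  bus=[BusRdX]  L0: P0=I P1=M P2=I  mem[L0]=60
14. P2: load  L6  bus=[BusRd]  L6: P0=S P1=S P2=S  mem[L6]=9
15. P2: load  L6  bus=[-]  L6: P0=S P1=S P2=S  mem[L6]=9
16. P2: load  L6  bus=[-]  L6: P0=S P1=S P2=S  mem[L6]=9
17. P2: store L6 := 8  bus=[BusUpgr]  L6: P0=I P1=I P2=M  mem[L6]=9
18. P0: load  L6  bus=[BusRd,Flush]  L6: P0=S P1=I P2=S  mem[L6]=8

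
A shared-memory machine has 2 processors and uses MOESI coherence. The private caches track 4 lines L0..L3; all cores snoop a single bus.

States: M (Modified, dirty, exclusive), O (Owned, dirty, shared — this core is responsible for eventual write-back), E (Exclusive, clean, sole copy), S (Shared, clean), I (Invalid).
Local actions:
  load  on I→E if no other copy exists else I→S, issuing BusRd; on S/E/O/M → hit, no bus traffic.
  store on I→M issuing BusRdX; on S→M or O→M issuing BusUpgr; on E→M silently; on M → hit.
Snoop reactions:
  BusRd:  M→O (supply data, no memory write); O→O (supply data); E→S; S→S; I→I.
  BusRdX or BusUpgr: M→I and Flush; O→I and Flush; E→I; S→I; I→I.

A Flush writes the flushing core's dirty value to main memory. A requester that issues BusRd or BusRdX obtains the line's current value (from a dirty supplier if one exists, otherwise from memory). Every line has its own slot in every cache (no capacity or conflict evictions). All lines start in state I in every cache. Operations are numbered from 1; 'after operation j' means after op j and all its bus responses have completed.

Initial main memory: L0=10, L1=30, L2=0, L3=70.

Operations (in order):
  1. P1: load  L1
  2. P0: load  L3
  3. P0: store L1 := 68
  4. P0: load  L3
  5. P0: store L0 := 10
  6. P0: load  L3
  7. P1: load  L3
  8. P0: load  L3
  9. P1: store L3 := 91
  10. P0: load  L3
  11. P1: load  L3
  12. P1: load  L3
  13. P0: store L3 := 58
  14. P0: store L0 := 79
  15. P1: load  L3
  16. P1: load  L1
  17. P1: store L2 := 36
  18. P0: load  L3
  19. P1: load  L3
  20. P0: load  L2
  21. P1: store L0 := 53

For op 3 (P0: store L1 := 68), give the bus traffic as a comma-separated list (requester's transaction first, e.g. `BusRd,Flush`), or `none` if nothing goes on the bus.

1. P1: load  L1  bus=[BusRd]  L1: P0=I P1=E  mem[L1]=30
2. P0: load  L3  bus=[BusRd]  L3: P0=E P1=I  mem[L3]=70
3. P0: store L1 := 68  bus=[BusRdX]  L1: P0=M P1=I  mem[L1]=30
4. P0: load  L3  bus=[-]  L3: P0=E P1=I  mem[L3]=70
5. P0: store L0 := 10  bus=[BusRdX]  L0: P0=M P1=I  mem[L0]=10
6. P0: load  L3  bus=[-]  L3: P0=E P1=I  mem[L3]=70
7. P1: load  L3  bus=[BusRd]  L3: P0=S P1=S  mem[L3]=70
8. P0: load  L3  bus=[-]  L3: P0=S P1=S  mem[L3]=70
9. P1: store L3 := 91  bus=[BusUpgr]  L3: P0=I P1=M  mem[L3]=70
10. P0: load  L3  bus=[BusRd]  L3: P0=S P1=O  mem[L3]=70
11. P1: load  L3  bus=[-]  L3: P0=S P1=O  mem[L3]=70
12. P1: load  L3  bus=[-]  L3: P0=S P1=O  mem[L3]=70
13. P0: store L3 := 58  bus=[BusUpgr,Flush]  L3: P0=M P1=I  mem[L3]=91
14. P0: store L0 := 79  bus=[-]  L0: P0=M P1=I  mem[L0]=10
15. P1: load  L3  bus=[BusRd]  L3: P0=O P1=S  mem[L3]=91
16. P1: load  L1  bus=[BusRd]  L1: P0=O P1=S  mem[L1]=30
17. P1: store L2 := 36  bus=[BusRdX]  L2: P0=I P1=M  mem[L2]=0
18. P0: load  L3  bus=[-]  L3: P0=O P1=S  mem[L3]=91
19. P1: load  L3  bus=[-]  L3: P0=O P1=S  mem[L3]=91
20. P0: load  L2  bus=[BusRd]  L2: P0=S P1=O  mem[L2]=0
21. P1: store L0 := 53  bus=[BusRdX,Flush]  L0: P0=I P1=M  mem[L0]=79

bus = BusRdX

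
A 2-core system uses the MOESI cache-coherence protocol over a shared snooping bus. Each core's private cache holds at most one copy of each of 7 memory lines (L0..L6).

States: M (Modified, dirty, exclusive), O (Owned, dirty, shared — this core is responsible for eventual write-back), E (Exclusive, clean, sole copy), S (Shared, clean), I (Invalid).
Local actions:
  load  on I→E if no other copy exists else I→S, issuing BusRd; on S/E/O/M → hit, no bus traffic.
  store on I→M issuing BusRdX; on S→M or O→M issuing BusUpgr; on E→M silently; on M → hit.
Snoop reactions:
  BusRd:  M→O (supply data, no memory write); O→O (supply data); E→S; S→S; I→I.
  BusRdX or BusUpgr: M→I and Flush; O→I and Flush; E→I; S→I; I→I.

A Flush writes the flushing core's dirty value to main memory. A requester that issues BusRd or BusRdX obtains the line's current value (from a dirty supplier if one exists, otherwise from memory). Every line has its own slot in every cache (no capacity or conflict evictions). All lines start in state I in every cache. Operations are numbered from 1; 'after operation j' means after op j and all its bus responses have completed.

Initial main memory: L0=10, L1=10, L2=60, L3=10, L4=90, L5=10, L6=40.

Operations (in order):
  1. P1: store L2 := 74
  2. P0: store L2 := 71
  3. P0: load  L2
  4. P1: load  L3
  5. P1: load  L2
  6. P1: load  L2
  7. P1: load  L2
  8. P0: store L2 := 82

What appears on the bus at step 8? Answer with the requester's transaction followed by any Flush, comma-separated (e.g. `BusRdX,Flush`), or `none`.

1. P1: store L2 := 74  bus=[BusRdX]  L2: P0=I P1=M  mem[L2]=60
2. P0: store L2 := 71  bus=[BusRdX,Flush]  L2: P0=M P1=I  mem[L2]=74
3. P0: load  L2  bus=[-]  L2: P0=M P1=I  mem[L2]=74
4. P1: load  L3  bus=[BusRd]  L3: P0=I P1=E  mem[L3]=10
5. P1: load  L2  bus=[BusRd]  L2: P0=O P1=S  mem[L2]=74
6. P1: load  L2  bus=[-]  L2: P0=O P1=S  mem[L2]=74
7. P1: load  L2  bus=[-]  L2: P0=O P1=S  mem[L2]=74
8. P0: store L2 := 82  bus=[BusUpgr]  L2: P0=M P1=I  mem[L2]=74

bus = BusUpgr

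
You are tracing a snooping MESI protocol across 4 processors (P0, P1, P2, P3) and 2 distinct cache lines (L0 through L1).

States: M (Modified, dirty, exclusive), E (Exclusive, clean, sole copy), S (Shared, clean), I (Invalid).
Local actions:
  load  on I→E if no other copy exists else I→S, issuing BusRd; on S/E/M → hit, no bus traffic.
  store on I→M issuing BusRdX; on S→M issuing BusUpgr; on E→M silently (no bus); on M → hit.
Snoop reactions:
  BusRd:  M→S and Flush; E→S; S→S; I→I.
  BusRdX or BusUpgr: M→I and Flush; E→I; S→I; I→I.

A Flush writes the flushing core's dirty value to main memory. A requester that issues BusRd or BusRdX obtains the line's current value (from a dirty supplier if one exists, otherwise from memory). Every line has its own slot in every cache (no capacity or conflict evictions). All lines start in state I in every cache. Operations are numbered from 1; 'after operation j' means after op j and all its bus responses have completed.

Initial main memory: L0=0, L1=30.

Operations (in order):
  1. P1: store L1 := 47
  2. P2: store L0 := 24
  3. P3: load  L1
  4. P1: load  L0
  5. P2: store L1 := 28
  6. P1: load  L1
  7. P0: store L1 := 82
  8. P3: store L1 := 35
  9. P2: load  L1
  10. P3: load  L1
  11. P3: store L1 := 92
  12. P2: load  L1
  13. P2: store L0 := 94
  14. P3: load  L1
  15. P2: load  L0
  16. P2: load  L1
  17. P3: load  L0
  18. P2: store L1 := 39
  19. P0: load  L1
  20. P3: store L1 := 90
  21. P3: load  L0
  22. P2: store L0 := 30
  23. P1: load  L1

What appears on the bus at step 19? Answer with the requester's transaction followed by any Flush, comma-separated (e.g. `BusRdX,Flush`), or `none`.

bus = BusRd,Flush

  op1 P1: store L1 := 47 → I/M/I/I on L1; bus BusRdX; mem=30
  op2 P2: store L0 := 24 → I/I/M/I on L0; bus BusRdX; mem=0
  op3 P3: load  L1 → I/S/I/S on L1; bus BusRd Flush; mem=47
  op4 P1: load  L0 → I/S/S/I on L0; bus BusRd Flush; mem=24
  op5 P2: store L1 := 28 → I/I/M/I on L1; bus BusRdX; mem=47
  op6 P1: load  L1 → I/S/S/I on L1; bus BusRd Flush; mem=28
  op7 P0: store L1 := 82 → M/I/I/I on L1; bus BusRdX; mem=28
  op8 P3: store L1 := 35 → I/I/I/M on L1; bus BusRdX Flush; mem=82
  op9 P2: load  L1 → I/I/S/S on L1; bus BusRd Flush; mem=35
  op10 P3: load  L1 → I/I/S/S on L1; bus (none); mem=35
  op11 P3: store L1 := 92 → I/I/I/M on L1; bus BusUpgr; mem=35
  op12 P2: load  L1 → I/I/S/S on L1; bus BusRd Flush; mem=92
  op13 P2: store L0 := 94 → I/I/M/I on L0; bus BusUpgr; mem=24
  op14 P3: load  L1 → I/I/S/S on L1; bus (none); mem=92
  op15 P2: load  L0 → I/I/M/I on L0; bus (none); mem=24
  op16 P2: load  L1 → I/I/S/S on L1; bus (none); mem=92
  op17 P3: load  L0 → I/I/S/S on L0; bus BusRd Flush; mem=94
  op18 P2: store L1 := 39 → I/I/M/I on L1; bus BusUpgr; mem=92
  op19 P0: load  L1 → S/I/S/I on L1; bus BusRd Flush; mem=39
  op20 P3: store L1 := 90 → I/I/I/M on L1; bus BusRdX; mem=39
  op21 P3: load  L0 → I/I/S/S on L0; bus (none); mem=94
  op22 P2: store L0 := 30 → I/I/M/I on L0; bus BusUpgr; mem=94
  op23 P1: load  L1 → I/S/I/S on L1; bus BusRd Flush; mem=90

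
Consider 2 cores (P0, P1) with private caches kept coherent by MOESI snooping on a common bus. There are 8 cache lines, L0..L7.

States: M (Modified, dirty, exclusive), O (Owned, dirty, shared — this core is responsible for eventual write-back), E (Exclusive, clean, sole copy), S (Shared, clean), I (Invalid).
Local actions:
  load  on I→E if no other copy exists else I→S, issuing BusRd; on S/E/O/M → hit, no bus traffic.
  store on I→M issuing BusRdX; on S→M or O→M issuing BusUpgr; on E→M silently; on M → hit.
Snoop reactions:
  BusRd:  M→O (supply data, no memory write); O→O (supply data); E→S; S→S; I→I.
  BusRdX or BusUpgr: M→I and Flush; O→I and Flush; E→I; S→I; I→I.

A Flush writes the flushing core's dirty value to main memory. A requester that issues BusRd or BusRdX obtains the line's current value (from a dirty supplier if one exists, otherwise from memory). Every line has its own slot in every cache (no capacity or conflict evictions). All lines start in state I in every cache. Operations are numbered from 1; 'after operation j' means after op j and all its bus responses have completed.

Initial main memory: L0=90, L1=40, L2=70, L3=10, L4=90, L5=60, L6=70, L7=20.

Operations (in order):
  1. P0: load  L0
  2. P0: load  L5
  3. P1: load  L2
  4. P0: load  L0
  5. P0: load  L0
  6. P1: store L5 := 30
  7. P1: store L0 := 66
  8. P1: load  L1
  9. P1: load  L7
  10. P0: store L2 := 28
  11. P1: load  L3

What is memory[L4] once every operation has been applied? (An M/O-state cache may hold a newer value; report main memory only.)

memory[L4] = 90

1. P0: load  L0  bus=[BusRd]  L0: P0=E P1=I  mem[L0]=90
2. P0: load  L5  bus=[BusRd]  L5: P0=E P1=I  mem[L5]=60
3. P1: load  L2  bus=[BusRd]  L2: P0=I P1=E  mem[L2]=70
4. P0: load  L0  bus=[-]  L0: P0=E P1=I  mem[L0]=90
5. P0: load  L0  bus=[-]  L0: P0=E P1=I  mem[L0]=90
6. P1: store L5 := 30  bus=[BusRdX]  L5: P0=I P1=M  mem[L5]=60
7. P1: store L0 := 66  bus=[BusRdX]  L0: P0=I P1=M  mem[L0]=90
8. P1: load  L1  bus=[BusRd]  L1: P0=I P1=E  mem[L1]=40
9. P1: load  L7  bus=[BusRd]  L7: P0=I P1=E  mem[L7]=20
10. P0: store L2 := 28  bus=[BusRdX]  L2: P0=M P1=I  mem[L2]=70
11. P1: load  L3  bus=[BusRd]  L3: P0=I P1=E  mem[L3]=10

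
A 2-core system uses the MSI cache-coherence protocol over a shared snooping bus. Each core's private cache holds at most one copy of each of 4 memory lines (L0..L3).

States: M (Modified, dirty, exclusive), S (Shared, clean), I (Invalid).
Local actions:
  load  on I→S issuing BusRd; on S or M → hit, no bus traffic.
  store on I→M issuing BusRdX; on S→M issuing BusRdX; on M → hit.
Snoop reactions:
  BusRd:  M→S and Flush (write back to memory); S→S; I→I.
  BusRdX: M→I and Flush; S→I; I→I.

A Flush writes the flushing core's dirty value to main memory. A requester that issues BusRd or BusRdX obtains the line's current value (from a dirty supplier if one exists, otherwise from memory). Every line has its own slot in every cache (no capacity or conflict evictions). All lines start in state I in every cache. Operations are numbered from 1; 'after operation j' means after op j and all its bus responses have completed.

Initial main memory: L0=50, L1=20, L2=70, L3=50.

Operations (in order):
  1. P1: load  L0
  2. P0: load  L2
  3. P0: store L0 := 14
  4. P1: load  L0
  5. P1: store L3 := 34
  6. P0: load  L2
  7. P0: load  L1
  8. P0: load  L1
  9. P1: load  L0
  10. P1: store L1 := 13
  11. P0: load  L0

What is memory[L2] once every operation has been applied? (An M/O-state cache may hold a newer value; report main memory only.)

  op1 P1: load  L0 → I/S on L0; bus BusRd; mem=50
  op2 P0: load  L2 → S/I on L2; bus BusRd; mem=70
  op3 P0: store L0 := 14 → M/I on L0; bus BusRdX; mem=50
  op4 P1: load  L0 → S/S on L0; bus BusRd Flush; mem=14
  op5 P1: store L3 := 34 → I/M on L3; bus BusRdX; mem=50
  op6 P0: load  L2 → S/I on L2; bus (none); mem=70
  op7 P0: load  L1 → S/I on L1; bus BusRd; mem=20
  op8 P0: load  L1 → S/I on L1; bus (none); mem=20
  op9 P1: load  L0 → S/S on L0; bus (none); mem=14
  op10 P1: store L1 := 13 → I/M on L1; bus BusRdX; mem=20
  op11 P0: load  L0 → S/S on L0; bus (none); mem=14

memory[L2] = 70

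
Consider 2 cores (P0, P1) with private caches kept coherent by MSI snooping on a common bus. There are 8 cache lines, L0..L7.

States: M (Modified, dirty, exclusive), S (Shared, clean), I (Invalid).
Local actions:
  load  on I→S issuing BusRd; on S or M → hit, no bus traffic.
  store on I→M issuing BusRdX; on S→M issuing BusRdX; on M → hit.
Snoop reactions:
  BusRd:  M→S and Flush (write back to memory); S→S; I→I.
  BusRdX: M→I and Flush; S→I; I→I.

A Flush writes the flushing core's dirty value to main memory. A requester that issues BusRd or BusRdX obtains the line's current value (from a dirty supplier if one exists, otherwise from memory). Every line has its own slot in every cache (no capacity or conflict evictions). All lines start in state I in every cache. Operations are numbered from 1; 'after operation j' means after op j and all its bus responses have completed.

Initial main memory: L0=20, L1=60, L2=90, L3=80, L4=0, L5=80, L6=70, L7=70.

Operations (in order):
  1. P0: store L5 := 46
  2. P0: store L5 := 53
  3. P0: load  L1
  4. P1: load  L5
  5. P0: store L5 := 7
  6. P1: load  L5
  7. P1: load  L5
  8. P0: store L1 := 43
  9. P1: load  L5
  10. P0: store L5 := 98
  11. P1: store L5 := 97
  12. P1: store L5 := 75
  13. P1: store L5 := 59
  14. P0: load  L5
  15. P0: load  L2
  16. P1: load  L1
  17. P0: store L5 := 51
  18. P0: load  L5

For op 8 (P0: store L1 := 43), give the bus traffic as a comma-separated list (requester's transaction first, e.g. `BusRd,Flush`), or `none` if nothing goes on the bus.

bus = BusRdX

[1] P0: store L5 := 46 | P0:M(46), P1:I | bus: BusRdX
[2] P0: store L5 := 53 | P0:M(53), P1:I | bus: none
[3] P0: load  L1 | P0:S(60), P1:I | bus: BusRd
[4] P1: load  L5 | P0:S(53), P1:S(53) | bus: BusRd,Flush
[5] P0: store L5 := 7 | P0:M(7), P1:I | bus: BusRdX
[6] P1: load  L5 | P0:S(7), P1:S(7) | bus: BusRd,Flush
[7] P1: load  L5 | P0:S(7), P1:S(7) | bus: none
[8] P0: store L1 := 43 | P0:M(43), P1:I | bus: BusRdX
[9] P1: load  L5 | P0:S(7), P1:S(7) | bus: none
[10] P0: store L5 := 98 | P0:M(98), P1:I | bus: BusRdX
[11] P1: store L5 := 97 | P0:I, P1:M(97) | bus: BusRdX,Flush
[12] P1: store L5 := 75 | P0:I, P1:M(75) | bus: none
[13] P1: store L5 := 59 | P0:I, P1:M(59) | bus: none
[14] P0: load  L5 | P0:S(59), P1:S(59) | bus: BusRd,Flush
[15] P0: load  L2 | P0:S(90), P1:I | bus: BusRd
[16] P1: load  L1 | P0:S(43), P1:S(43) | bus: BusRd,Flush
[17] P0: store L5 := 51 | P0:M(51), P1:I | bus: BusRdX
[18] P0: load  L5 | P0:M(51), P1:I | bus: none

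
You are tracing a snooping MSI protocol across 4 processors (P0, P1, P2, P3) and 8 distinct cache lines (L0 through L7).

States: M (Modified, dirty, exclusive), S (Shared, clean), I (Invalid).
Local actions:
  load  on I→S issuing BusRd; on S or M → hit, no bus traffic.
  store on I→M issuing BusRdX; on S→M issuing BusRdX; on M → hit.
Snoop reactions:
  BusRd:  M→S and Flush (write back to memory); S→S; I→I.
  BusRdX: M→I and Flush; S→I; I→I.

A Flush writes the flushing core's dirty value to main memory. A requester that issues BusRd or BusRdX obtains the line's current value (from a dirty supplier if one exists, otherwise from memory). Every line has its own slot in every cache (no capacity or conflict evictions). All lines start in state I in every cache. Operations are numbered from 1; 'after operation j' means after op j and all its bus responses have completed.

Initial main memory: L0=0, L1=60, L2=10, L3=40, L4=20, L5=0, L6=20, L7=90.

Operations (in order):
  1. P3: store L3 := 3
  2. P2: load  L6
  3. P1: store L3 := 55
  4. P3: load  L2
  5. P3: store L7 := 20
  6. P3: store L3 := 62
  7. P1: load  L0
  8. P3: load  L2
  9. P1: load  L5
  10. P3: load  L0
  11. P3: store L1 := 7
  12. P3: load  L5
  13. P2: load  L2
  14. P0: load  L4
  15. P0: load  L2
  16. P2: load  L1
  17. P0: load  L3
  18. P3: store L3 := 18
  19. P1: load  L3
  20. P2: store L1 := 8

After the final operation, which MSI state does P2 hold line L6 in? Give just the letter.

state = S

step 1: P3: store L3 := 3  ⟶  IIIM  (L3)  txn=BusRdX  M[L3]=40
step 2: P2: load  L6  ⟶  IISI  (L6)  txn=BusRd  M[L6]=20
step 3: P1: store L3 := 55  ⟶  IMII  (L3)  txn=BusRdX+Flush  M[L3]=3
step 4: P3: load  L2  ⟶  IIIS  (L2)  txn=BusRd  M[L2]=10
step 5: P3: store L7 := 20  ⟶  IIIM  (L7)  txn=BusRdX  M[L7]=90
step 6: P3: store L3 := 62  ⟶  IIIM  (L3)  txn=BusRdX+Flush  M[L3]=55
step 7: P1: load  L0  ⟶  ISII  (L0)  txn=BusRd  M[L0]=0
step 8: P3: load  L2  ⟶  IIIS  (L2)  txn=∅  M[L2]=10
step 9: P1: load  L5  ⟶  ISII  (L5)  txn=BusRd  M[L5]=0
step 10: P3: load  L0  ⟶  ISIS  (L0)  txn=BusRd  M[L0]=0
step 11: P3: store L1 := 7  ⟶  IIIM  (L1)  txn=BusRdX  M[L1]=60
step 12: P3: load  L5  ⟶  ISIS  (L5)  txn=BusRd  M[L5]=0
step 13: P2: load  L2  ⟶  IISS  (L2)  txn=BusRd  M[L2]=10
step 14: P0: load  L4  ⟶  SIII  (L4)  txn=BusRd  M[L4]=20
step 15: P0: load  L2  ⟶  SISS  (L2)  txn=BusRd  M[L2]=10
step 16: P2: load  L1  ⟶  IISS  (L1)  txn=BusRd+Flush  M[L1]=7
step 17: P0: load  L3  ⟶  SIIS  (L3)  txn=BusRd+Flush  M[L3]=62
step 18: P3: store L3 := 18  ⟶  IIIM  (L3)  txn=BusRdX  M[L3]=62
step 19: P1: load  L3  ⟶  ISIS  (L3)  txn=BusRd+Flush  M[L3]=18
step 20: P2: store L1 := 8  ⟶  IIMI  (L1)  txn=BusRdX  M[L1]=7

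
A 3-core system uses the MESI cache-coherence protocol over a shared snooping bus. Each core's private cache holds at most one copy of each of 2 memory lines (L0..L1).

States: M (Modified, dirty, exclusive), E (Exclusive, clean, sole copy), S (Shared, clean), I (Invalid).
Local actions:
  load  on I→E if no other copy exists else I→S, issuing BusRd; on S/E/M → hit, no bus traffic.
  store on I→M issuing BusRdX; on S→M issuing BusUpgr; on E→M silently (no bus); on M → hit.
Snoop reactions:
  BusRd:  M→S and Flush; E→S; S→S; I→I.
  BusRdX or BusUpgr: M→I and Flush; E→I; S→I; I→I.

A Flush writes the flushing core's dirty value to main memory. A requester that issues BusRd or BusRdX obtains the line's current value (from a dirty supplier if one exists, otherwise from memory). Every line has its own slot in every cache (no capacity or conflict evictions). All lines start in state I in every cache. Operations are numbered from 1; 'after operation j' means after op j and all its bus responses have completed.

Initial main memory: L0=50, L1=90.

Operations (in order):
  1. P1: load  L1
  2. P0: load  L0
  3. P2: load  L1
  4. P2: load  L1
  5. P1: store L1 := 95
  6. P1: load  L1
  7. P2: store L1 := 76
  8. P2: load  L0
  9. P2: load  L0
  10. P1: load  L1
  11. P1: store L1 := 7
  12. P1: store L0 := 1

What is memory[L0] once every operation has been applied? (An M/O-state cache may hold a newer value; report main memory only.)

step 1: P1: load  L1  ⟶  IEI  (L1)  txn=BusRd  M[L1]=90
step 2: P0: load  L0  ⟶  EII  (L0)  txn=BusRd  M[L0]=50
step 3: P2: load  L1  ⟶  ISS  (L1)  txn=BusRd  M[L1]=90
step 4: P2: load  L1  ⟶  ISS  (L1)  txn=∅  M[L1]=90
step 5: P1: store L1 := 95  ⟶  IMI  (L1)  txn=BusUpgr  M[L1]=90
step 6: P1: load  L1  ⟶  IMI  (L1)  txn=∅  M[L1]=90
step 7: P2: store L1 := 76  ⟶  IIM  (L1)  txn=BusRdX+Flush  M[L1]=95
step 8: P2: load  L0  ⟶  SIS  (L0)  txn=BusRd  M[L0]=50
step 9: P2: load  L0  ⟶  SIS  (L0)  txn=∅  M[L0]=50
step 10: P1: load  L1  ⟶  ISS  (L1)  txn=BusRd+Flush  M[L1]=76
step 11: P1: store L1 := 7  ⟶  IMI  (L1)  txn=BusUpgr  M[L1]=76
step 12: P1: store L0 := 1  ⟶  IMI  (L0)  txn=BusRdX  M[L0]=50

memory[L0] = 50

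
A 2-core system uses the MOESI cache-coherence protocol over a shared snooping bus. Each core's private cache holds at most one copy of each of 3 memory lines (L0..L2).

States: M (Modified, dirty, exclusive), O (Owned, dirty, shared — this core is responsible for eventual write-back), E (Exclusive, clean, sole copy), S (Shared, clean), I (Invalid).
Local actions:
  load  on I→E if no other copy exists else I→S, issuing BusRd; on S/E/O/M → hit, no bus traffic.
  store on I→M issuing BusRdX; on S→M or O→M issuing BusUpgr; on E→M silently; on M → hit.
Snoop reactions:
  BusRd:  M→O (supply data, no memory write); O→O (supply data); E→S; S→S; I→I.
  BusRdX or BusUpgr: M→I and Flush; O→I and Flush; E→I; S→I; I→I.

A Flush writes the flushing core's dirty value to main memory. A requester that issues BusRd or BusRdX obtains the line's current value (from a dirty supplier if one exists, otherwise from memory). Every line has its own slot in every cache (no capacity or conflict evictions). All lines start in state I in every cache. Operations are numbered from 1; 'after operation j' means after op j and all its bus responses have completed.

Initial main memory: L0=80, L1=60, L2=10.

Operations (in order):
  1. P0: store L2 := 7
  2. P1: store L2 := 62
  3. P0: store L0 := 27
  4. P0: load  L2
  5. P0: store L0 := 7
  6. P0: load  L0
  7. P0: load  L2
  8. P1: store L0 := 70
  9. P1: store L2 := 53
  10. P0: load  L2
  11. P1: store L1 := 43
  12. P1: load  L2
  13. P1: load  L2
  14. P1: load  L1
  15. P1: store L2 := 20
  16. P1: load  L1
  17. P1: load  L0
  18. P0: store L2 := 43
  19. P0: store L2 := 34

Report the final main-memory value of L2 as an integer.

memory[L2] = 20

[1] P0: store L2 := 7 | P0:M(7), P1:I | bus: BusRdX
[2] P1: store L2 := 62 | P0:I, P1:M(62) | bus: BusRdX,Flush
[3] P0: store L0 := 27 | P0:M(27), P1:I | bus: BusRdX
[4] P0: load  L2 | P0:S(62), P1:O(62) | bus: BusRd
[5] P0: store L0 := 7 | P0:M(7), P1:I | bus: none
[6] P0: load  L0 | P0:M(7), P1:I | bus: none
[7] P0: load  L2 | P0:S(62), P1:O(62) | bus: none
[8] P1: store L0 := 70 | P0:I, P1:M(70) | bus: BusRdX,Flush
[9] P1: store L2 := 53 | P0:I, P1:M(53) | bus: BusUpgr
[10] P0: load  L2 | P0:S(53), P1:O(53) | bus: BusRd
[11] P1: store L1 := 43 | P0:I, P1:M(43) | bus: BusRdX
[12] P1: load  L2 | P0:S(53), P1:O(53) | bus: none
[13] P1: load  L2 | P0:S(53), P1:O(53) | bus: none
[14] P1: load  L1 | P0:I, P1:M(43) | bus: none
[15] P1: store L2 := 20 | P0:I, P1:M(20) | bus: BusUpgr
[16] P1: load  L1 | P0:I, P1:M(43) | bus: none
[17] P1: load  L0 | P0:I, P1:M(70) | bus: none
[18] P0: store L2 := 43 | P0:M(43), P1:I | bus: BusRdX,Flush
[19] P0: store L2 := 34 | P0:M(34), P1:I | bus: none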